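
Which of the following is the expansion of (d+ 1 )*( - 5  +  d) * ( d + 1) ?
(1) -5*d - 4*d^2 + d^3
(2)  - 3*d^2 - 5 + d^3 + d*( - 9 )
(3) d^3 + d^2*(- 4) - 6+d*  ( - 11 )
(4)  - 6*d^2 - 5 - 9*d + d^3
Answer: 2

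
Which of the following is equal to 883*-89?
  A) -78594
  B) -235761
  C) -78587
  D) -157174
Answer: C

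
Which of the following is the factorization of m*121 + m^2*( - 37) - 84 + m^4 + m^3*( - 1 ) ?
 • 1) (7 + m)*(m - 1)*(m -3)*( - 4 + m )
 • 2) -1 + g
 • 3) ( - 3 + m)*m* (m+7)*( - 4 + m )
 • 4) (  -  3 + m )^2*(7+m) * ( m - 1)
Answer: 1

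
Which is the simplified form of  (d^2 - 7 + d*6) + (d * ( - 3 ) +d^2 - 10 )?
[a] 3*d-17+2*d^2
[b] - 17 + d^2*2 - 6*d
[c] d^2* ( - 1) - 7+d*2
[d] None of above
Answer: a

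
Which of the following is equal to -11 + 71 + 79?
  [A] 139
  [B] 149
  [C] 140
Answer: A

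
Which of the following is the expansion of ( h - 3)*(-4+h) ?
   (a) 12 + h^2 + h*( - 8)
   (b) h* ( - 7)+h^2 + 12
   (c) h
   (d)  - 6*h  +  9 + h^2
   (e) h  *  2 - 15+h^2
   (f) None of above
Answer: b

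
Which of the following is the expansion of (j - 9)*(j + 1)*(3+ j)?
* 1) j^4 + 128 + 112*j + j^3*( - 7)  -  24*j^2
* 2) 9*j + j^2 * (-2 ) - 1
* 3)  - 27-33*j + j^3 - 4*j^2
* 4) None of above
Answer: 4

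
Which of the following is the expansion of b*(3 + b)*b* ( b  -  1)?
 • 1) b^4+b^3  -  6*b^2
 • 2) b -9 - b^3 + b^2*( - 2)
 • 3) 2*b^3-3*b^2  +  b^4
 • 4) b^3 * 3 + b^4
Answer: 3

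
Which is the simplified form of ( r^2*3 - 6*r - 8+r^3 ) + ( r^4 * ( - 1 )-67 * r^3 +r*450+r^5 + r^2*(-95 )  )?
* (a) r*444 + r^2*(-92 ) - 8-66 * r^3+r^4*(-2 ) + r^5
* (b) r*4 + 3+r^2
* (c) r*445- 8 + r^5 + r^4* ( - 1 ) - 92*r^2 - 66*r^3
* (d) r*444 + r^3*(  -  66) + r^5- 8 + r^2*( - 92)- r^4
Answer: d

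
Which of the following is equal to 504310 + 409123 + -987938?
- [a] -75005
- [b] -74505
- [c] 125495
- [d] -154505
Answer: b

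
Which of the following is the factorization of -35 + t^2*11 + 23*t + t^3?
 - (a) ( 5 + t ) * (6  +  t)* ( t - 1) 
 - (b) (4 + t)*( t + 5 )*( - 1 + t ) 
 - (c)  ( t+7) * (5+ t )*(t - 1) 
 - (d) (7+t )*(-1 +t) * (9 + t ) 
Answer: c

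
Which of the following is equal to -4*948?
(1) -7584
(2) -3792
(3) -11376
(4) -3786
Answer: 2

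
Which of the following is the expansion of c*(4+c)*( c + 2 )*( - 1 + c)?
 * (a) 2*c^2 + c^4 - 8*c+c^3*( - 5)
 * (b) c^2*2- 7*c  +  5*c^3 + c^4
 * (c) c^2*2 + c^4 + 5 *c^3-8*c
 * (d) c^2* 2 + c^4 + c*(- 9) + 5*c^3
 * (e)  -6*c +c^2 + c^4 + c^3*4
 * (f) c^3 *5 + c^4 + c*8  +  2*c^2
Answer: c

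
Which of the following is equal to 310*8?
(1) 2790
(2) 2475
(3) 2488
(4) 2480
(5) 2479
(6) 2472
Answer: 4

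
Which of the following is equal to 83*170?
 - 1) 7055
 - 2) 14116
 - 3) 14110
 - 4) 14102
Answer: 3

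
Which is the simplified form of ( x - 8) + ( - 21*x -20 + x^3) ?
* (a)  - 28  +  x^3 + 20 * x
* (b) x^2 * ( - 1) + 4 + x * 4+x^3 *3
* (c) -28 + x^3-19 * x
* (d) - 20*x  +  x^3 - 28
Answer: d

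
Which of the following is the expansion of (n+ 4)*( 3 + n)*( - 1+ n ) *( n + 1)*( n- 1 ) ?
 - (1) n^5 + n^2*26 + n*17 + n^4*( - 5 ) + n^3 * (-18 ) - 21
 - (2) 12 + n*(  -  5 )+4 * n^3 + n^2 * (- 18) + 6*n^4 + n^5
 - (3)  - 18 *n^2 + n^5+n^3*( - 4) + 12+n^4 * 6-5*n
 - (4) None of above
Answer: 2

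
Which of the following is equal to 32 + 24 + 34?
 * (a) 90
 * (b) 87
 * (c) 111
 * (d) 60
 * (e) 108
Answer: a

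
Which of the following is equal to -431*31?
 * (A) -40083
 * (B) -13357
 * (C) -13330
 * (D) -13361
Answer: D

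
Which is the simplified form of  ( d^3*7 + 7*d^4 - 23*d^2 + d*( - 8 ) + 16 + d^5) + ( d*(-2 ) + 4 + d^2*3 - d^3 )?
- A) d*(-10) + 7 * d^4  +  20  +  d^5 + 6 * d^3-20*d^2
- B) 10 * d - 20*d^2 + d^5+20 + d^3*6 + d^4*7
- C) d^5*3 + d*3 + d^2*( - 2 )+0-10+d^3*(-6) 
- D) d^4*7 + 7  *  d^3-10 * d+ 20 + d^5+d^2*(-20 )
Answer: A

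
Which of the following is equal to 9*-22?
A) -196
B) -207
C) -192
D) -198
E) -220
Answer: D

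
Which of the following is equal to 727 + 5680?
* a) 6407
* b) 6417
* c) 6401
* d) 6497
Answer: a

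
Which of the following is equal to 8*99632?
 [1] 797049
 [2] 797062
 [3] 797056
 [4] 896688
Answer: 3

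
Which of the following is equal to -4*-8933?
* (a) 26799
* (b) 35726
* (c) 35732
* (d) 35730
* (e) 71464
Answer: c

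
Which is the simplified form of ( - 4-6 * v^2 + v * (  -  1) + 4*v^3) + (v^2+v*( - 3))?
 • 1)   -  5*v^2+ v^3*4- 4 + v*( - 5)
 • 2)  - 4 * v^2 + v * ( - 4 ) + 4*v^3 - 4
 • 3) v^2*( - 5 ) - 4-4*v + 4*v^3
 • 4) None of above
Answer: 3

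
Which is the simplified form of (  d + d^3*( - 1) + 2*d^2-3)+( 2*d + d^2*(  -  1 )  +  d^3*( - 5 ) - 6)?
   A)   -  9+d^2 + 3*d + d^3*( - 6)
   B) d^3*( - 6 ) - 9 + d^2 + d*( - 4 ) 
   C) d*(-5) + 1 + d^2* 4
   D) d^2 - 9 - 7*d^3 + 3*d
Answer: A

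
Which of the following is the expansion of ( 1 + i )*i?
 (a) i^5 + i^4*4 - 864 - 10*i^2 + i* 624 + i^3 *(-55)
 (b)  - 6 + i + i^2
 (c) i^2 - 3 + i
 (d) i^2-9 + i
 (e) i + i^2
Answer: e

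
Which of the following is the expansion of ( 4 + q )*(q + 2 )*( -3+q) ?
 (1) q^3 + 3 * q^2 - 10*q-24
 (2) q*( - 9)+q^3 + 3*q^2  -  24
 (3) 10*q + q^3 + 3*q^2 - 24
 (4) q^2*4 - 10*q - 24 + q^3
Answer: 1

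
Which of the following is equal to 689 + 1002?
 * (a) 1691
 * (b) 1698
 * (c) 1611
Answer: a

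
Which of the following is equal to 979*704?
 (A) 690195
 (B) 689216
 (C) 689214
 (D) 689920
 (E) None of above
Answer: B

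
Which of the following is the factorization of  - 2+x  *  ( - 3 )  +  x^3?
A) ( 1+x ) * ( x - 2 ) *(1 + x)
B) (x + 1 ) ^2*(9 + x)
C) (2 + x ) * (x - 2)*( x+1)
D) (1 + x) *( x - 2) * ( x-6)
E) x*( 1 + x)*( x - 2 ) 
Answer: A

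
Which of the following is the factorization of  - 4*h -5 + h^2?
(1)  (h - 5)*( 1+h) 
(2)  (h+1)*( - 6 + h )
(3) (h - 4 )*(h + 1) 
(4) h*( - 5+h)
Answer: 1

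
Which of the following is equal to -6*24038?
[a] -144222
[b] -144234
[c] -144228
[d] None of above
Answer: c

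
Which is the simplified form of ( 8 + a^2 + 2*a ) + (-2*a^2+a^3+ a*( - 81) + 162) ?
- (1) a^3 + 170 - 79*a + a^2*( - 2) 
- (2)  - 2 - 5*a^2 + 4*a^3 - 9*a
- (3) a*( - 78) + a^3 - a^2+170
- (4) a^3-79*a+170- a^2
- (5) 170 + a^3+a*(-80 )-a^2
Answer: 4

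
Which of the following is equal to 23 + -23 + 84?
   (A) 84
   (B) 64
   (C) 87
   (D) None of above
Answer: A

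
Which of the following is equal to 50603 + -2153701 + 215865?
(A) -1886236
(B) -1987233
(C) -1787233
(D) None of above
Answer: D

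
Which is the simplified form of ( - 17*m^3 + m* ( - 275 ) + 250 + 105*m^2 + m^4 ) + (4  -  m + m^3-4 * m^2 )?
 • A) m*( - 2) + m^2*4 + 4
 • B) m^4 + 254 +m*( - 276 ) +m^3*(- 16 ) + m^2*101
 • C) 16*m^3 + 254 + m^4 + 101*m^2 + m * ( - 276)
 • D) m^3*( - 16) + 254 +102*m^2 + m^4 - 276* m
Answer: B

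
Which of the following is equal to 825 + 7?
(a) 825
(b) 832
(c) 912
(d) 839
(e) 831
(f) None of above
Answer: b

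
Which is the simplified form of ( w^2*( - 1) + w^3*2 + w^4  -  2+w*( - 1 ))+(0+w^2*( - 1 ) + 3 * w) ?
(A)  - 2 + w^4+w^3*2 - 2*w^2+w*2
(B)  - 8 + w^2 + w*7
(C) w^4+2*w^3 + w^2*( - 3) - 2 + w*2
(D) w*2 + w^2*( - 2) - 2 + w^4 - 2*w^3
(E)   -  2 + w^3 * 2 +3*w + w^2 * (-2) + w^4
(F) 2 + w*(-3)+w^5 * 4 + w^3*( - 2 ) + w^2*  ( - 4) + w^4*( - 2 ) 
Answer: A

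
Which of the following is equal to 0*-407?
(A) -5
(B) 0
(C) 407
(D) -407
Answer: B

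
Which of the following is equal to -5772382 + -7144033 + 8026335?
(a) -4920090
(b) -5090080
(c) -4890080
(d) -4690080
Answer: c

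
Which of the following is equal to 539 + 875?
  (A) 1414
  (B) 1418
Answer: A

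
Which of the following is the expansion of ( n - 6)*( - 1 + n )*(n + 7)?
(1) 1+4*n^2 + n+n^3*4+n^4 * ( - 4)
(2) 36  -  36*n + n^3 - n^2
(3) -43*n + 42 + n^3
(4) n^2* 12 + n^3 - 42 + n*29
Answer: 3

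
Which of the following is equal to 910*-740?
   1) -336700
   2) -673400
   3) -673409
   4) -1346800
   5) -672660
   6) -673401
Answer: 2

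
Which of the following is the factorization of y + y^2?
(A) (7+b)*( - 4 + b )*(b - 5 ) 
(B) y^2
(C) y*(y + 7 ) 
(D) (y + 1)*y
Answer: D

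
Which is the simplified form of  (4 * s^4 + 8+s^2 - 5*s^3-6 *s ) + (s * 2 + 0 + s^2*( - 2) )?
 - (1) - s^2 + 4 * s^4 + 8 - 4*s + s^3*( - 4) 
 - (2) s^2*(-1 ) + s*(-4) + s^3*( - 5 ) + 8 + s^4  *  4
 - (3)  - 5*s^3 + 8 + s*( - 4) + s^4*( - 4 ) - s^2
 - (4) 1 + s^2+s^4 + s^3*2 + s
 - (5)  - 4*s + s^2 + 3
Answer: 2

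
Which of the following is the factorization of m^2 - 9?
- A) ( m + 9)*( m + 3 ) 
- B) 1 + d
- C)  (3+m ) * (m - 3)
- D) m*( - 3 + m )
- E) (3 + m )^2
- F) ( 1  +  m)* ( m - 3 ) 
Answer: C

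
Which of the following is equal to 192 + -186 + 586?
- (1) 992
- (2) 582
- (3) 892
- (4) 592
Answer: 4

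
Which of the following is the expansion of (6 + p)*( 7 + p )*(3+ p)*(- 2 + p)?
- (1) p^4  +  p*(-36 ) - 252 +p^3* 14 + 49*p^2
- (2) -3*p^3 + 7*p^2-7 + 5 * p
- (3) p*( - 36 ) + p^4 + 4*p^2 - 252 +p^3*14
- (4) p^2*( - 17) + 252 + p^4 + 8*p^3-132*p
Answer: 1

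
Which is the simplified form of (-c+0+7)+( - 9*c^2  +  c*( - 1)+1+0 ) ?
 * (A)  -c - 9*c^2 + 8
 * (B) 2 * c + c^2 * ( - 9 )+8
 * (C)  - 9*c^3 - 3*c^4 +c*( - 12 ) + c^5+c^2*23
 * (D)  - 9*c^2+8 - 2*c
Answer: D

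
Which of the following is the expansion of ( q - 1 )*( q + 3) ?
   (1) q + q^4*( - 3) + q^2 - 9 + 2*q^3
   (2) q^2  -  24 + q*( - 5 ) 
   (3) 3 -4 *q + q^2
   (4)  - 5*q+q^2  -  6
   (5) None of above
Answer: 5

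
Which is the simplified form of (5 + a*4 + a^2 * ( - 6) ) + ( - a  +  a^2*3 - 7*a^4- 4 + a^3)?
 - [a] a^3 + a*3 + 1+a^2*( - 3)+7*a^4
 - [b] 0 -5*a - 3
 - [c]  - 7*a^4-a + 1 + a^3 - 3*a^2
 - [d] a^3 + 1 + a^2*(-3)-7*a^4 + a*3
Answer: d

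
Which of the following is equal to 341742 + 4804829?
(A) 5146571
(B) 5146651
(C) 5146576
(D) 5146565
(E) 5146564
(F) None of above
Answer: A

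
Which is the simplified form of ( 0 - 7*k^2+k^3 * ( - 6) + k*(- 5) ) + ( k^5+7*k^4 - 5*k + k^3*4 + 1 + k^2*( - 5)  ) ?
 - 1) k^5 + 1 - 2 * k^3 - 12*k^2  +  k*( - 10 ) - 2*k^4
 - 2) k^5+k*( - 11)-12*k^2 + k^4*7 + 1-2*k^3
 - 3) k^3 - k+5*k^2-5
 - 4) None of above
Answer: 4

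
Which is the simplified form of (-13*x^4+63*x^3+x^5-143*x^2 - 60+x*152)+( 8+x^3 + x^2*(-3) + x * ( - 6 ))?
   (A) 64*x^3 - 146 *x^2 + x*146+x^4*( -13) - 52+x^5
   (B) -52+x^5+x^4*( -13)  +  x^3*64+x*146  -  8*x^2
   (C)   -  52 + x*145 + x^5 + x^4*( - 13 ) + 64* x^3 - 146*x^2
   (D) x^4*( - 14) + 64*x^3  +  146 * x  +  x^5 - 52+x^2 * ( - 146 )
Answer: A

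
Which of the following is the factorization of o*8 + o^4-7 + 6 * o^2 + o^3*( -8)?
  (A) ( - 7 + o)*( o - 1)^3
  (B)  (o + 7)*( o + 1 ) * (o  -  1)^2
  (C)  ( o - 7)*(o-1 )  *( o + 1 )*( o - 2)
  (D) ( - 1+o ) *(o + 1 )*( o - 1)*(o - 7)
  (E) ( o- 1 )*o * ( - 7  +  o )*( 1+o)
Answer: D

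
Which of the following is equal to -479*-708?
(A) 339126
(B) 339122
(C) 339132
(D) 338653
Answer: C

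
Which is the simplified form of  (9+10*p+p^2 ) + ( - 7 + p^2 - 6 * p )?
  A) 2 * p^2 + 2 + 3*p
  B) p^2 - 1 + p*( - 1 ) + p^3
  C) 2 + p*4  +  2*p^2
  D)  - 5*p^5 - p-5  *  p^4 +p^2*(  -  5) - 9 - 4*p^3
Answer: C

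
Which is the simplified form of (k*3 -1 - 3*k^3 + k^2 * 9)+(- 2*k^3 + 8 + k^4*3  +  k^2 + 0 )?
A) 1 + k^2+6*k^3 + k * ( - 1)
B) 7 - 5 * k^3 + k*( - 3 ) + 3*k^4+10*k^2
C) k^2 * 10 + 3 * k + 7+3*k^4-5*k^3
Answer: C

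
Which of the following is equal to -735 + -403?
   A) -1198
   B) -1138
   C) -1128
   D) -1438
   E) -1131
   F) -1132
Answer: B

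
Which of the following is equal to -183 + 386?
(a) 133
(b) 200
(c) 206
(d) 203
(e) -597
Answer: d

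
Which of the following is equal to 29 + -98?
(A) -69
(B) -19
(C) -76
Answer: A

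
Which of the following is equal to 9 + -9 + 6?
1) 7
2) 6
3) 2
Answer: 2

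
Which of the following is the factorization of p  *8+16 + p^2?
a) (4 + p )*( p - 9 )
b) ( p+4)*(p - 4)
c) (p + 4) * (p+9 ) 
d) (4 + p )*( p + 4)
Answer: d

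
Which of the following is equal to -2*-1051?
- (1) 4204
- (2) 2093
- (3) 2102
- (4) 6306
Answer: 3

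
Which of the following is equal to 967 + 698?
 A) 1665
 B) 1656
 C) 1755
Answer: A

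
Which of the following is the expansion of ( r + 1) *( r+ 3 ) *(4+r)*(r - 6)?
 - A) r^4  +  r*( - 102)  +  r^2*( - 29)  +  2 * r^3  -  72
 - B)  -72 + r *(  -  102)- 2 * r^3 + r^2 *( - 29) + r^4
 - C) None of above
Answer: A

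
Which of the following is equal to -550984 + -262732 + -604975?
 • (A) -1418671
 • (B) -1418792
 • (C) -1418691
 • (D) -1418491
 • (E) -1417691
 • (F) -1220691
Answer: C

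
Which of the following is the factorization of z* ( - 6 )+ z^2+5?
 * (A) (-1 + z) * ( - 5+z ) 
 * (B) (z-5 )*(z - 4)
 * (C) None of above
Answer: A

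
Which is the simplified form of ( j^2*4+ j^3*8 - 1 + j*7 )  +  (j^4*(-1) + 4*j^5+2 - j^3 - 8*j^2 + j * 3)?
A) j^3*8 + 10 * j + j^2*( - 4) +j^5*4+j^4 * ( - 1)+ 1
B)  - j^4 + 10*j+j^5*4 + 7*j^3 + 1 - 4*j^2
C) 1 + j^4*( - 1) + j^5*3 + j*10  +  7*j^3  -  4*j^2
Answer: B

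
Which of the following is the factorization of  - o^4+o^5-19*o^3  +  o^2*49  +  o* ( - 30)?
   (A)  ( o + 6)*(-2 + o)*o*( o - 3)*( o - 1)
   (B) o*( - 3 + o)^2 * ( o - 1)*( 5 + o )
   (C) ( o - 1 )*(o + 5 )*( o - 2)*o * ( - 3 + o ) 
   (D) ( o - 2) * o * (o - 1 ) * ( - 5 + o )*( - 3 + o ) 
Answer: C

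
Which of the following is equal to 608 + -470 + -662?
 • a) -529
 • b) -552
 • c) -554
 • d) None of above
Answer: d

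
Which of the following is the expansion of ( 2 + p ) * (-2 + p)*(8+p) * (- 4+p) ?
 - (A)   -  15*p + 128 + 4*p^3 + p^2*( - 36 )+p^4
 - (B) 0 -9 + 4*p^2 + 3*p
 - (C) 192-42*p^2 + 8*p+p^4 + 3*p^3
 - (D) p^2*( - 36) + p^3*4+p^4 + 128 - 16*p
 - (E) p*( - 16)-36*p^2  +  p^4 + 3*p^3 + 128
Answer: D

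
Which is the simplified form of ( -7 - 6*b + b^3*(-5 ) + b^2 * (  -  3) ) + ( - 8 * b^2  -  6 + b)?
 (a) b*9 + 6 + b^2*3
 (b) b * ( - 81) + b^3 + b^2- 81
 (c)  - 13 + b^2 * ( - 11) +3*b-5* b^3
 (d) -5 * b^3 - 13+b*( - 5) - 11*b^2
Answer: d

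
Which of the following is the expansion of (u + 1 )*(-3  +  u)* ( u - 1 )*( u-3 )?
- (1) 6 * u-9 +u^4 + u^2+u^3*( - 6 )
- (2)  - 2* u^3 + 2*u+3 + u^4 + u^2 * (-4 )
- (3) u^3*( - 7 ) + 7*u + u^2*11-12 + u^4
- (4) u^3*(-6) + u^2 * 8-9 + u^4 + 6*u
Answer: 4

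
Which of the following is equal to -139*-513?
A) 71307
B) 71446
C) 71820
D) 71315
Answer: A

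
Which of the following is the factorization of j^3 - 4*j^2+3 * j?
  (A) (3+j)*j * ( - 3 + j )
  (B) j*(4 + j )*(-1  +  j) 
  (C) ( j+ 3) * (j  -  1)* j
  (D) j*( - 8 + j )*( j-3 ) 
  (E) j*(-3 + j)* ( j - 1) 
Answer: E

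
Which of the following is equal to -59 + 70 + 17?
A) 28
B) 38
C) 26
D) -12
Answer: A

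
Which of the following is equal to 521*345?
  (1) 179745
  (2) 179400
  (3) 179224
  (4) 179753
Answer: 1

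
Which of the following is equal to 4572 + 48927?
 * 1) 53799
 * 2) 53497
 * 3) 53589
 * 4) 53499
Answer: 4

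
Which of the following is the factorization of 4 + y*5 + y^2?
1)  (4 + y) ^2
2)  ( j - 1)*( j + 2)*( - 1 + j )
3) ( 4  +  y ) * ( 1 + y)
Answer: 3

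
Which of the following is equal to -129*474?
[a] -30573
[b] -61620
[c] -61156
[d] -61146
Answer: d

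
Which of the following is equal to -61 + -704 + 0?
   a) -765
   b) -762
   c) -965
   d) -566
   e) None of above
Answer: a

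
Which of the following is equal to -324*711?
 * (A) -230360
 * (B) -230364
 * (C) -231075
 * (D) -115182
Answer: B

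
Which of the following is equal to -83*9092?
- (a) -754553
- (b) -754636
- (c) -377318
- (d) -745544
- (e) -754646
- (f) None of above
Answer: b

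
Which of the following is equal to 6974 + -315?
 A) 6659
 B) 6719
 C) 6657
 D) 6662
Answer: A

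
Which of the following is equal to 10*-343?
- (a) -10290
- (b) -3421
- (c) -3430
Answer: c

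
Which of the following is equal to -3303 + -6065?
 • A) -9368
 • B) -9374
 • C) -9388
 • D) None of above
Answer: A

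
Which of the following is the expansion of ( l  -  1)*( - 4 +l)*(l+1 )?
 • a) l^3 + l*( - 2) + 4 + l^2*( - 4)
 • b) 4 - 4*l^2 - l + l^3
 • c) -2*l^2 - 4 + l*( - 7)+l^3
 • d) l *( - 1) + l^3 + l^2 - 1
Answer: b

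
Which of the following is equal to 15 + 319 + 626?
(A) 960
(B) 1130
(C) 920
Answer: A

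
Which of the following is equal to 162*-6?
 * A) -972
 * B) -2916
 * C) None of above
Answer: A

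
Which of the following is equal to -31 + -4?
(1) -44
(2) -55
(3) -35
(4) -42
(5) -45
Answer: 3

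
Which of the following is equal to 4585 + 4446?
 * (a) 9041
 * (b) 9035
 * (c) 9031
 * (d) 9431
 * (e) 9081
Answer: c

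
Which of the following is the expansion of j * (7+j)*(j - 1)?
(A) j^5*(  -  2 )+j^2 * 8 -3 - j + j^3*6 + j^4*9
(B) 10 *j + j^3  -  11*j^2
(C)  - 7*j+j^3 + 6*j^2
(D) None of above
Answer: C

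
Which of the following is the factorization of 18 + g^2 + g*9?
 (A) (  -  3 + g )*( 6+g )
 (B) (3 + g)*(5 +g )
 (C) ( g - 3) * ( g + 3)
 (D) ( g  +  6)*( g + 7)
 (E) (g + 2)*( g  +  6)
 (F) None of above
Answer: F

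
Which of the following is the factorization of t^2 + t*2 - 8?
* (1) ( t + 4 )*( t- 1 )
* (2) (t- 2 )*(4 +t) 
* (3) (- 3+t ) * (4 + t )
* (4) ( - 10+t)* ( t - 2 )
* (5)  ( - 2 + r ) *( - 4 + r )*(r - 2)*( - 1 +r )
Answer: 2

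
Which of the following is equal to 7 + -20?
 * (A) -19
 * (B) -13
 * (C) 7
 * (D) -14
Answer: B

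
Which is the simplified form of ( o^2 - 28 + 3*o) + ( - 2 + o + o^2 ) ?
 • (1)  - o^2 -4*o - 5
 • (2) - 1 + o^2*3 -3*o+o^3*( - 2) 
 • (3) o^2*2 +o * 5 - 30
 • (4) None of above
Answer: 4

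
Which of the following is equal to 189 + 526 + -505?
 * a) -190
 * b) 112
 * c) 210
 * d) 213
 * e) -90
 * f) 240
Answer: c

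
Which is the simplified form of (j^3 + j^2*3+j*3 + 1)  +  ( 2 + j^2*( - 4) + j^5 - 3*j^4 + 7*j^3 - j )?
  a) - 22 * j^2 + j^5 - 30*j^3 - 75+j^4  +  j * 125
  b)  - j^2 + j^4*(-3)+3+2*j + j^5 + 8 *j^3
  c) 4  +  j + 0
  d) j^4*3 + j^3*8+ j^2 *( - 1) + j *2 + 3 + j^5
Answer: b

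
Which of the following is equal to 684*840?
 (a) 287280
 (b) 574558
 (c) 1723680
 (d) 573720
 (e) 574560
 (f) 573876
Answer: e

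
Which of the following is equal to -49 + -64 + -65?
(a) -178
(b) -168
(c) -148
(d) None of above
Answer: a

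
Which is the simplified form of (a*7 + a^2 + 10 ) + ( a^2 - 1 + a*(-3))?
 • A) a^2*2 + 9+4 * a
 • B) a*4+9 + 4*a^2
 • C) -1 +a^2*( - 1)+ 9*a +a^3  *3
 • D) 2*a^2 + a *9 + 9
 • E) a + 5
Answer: A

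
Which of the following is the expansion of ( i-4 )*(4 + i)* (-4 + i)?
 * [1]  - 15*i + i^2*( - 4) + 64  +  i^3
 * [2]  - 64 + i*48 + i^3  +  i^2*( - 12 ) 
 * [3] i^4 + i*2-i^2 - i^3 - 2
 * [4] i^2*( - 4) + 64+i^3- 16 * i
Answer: 4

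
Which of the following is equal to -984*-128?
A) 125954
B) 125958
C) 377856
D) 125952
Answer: D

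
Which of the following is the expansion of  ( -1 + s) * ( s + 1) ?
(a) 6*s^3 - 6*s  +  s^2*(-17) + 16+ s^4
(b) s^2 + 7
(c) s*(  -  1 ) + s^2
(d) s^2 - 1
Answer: d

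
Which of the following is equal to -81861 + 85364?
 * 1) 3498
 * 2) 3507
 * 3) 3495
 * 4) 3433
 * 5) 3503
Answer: 5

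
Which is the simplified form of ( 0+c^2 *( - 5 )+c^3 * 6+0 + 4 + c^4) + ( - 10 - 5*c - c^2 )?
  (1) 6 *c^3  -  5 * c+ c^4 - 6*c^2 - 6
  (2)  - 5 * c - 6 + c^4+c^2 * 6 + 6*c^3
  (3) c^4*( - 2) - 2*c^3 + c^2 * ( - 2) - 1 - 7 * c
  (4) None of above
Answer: 1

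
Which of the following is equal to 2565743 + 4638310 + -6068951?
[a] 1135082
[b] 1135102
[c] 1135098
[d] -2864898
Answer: b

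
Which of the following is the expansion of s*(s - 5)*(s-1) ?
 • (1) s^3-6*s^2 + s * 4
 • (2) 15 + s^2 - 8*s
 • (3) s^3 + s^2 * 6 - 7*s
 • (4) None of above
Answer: 4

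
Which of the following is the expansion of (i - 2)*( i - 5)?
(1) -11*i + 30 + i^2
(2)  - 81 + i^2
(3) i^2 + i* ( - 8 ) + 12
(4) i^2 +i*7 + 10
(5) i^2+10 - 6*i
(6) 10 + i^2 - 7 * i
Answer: 6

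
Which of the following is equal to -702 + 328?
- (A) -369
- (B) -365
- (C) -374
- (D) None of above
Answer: C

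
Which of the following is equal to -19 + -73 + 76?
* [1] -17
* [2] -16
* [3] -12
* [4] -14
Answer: 2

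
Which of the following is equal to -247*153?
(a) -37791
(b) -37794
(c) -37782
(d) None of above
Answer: a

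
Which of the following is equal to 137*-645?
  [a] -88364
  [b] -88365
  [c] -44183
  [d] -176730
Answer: b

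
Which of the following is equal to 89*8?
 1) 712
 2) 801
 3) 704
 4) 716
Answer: 1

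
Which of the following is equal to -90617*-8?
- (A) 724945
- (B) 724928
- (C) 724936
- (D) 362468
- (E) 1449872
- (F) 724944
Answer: C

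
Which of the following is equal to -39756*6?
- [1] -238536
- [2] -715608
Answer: 1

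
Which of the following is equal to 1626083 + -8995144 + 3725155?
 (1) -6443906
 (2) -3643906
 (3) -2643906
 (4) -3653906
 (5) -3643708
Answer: 2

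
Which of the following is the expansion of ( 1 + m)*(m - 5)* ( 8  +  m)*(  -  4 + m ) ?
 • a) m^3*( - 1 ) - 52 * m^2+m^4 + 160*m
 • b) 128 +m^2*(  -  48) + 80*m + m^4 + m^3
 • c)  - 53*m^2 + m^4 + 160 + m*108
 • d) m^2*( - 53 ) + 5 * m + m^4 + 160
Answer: c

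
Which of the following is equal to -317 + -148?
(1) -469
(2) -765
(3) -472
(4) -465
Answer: 4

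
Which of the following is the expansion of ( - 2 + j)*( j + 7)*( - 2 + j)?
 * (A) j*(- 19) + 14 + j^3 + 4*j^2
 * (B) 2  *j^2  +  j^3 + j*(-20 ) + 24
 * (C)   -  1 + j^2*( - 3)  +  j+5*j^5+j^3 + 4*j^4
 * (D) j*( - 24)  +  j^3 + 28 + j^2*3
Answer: D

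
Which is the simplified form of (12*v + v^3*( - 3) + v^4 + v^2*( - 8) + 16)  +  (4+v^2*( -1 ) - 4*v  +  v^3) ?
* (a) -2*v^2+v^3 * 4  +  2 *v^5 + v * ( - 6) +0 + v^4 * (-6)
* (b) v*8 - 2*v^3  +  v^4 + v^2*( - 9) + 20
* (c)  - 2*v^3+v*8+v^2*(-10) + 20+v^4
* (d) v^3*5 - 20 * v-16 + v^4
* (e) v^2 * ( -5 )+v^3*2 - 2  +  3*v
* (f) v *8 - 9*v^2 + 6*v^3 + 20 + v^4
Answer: b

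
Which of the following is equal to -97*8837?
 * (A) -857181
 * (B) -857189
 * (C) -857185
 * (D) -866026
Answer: B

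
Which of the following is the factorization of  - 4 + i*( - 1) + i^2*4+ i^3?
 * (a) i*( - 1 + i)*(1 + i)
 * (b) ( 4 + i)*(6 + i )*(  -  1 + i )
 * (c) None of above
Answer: c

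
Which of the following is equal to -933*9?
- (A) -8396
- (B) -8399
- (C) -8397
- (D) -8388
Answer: C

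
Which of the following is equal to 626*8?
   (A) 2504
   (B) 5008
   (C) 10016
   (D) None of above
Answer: B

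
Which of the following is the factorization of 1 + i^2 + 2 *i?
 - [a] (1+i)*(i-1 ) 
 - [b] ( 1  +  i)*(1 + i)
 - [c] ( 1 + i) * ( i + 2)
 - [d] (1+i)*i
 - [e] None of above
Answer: b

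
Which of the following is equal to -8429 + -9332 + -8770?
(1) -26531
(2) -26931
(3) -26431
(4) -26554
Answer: 1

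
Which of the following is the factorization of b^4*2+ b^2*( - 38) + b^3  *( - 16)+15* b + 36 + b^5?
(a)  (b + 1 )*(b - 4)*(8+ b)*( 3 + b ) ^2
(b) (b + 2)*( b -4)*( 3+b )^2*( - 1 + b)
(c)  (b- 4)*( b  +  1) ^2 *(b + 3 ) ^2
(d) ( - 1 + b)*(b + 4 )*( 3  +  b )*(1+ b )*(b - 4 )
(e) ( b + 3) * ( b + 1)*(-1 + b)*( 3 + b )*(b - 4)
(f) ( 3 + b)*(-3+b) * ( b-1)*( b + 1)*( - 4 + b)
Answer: e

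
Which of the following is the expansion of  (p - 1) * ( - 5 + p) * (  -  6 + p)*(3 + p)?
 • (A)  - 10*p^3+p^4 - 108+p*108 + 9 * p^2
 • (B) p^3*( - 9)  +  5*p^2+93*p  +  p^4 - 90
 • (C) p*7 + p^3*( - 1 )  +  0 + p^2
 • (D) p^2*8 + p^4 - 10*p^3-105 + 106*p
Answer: B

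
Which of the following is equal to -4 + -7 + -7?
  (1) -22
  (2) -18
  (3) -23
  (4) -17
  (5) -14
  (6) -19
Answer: 2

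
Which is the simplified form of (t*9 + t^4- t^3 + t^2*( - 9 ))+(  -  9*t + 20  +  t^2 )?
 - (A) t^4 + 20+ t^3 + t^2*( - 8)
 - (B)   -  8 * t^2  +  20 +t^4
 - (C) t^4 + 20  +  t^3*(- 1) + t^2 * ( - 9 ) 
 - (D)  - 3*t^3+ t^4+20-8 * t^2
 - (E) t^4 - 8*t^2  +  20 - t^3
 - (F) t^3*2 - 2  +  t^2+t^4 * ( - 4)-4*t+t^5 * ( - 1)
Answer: E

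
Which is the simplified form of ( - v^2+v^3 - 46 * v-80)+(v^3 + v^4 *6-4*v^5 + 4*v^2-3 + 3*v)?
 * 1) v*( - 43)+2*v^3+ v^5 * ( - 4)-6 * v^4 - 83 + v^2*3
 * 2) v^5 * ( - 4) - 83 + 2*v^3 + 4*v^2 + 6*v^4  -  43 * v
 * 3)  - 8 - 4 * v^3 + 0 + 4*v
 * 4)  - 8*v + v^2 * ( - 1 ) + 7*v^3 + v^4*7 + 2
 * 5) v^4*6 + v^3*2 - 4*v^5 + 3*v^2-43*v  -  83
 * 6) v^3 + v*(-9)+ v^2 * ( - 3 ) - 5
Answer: 5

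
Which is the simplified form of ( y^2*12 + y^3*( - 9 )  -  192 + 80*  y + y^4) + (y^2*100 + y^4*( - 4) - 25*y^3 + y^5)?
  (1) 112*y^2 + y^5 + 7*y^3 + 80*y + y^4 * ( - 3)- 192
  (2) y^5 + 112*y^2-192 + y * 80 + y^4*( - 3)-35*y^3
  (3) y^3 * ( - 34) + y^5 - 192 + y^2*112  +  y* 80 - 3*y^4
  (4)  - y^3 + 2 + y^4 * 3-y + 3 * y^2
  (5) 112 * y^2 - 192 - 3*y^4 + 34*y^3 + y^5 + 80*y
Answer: 3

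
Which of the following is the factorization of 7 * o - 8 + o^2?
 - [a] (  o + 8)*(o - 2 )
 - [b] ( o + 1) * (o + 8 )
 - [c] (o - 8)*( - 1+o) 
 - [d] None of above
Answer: d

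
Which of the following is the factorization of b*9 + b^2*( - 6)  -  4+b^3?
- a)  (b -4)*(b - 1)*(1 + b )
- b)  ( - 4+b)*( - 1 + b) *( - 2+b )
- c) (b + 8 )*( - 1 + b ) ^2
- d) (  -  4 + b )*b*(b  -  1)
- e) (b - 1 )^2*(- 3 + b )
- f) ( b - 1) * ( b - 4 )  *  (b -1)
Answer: f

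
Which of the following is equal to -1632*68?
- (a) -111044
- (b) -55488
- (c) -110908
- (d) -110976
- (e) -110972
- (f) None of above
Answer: d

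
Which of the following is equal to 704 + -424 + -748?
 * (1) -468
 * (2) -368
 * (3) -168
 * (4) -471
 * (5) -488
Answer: 1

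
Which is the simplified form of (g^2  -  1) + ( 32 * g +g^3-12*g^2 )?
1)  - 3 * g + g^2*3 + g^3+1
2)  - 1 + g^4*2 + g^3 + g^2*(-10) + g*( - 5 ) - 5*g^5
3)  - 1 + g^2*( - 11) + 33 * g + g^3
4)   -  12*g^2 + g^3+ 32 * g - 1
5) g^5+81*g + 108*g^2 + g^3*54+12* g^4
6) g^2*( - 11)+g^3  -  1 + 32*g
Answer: 6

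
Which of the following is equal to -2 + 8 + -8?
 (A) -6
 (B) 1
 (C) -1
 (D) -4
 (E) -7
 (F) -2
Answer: F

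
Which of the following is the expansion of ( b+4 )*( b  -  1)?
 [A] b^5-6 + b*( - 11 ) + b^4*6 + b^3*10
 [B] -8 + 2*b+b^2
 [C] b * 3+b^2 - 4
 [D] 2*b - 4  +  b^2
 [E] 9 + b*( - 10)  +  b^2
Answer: C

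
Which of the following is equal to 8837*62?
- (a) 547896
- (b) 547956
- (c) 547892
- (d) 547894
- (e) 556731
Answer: d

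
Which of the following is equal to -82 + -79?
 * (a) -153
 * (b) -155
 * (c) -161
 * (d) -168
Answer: c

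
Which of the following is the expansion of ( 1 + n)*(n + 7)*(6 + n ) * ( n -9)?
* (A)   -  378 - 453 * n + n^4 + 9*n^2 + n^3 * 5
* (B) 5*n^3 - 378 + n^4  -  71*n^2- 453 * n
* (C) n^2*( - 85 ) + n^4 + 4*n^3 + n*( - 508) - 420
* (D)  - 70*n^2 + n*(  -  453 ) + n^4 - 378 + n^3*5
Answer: B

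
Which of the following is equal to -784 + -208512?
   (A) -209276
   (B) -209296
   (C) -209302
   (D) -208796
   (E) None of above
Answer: B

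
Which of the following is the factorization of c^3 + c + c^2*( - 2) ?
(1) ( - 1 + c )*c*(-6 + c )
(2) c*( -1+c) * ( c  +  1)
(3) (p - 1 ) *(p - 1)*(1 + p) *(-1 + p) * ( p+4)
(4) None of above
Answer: 4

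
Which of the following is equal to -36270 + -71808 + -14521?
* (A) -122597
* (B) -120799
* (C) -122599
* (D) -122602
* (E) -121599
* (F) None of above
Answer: C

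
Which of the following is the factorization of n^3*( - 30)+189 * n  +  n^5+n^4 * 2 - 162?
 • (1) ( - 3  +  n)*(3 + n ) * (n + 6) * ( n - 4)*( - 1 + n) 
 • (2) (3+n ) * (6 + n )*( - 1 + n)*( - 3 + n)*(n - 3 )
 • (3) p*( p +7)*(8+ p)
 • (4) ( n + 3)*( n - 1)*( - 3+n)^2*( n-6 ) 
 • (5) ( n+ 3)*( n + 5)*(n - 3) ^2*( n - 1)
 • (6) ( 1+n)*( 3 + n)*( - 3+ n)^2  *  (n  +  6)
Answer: 2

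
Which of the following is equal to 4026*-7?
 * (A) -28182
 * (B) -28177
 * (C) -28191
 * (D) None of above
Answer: A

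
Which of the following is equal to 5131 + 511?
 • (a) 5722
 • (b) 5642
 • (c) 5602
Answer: b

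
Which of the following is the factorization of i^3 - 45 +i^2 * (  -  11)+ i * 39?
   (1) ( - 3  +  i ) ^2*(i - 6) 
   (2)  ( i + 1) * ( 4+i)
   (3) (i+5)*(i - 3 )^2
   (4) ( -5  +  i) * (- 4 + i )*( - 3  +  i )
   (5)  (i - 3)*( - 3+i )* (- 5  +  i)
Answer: 5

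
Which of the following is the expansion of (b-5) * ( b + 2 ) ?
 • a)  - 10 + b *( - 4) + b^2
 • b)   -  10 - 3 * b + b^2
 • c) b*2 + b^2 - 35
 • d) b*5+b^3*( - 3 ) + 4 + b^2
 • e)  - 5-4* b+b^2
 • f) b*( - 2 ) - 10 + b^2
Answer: b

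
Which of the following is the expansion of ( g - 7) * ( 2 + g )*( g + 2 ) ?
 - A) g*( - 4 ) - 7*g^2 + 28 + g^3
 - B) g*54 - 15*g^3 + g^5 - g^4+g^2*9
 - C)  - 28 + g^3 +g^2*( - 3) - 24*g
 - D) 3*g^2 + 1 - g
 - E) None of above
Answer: C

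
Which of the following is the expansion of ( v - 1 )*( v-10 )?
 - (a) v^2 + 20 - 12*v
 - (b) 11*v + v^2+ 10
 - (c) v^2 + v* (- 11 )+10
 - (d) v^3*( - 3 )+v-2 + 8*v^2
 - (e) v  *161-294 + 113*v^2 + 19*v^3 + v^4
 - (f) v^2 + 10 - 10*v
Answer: c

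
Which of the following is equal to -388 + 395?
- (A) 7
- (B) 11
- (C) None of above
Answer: A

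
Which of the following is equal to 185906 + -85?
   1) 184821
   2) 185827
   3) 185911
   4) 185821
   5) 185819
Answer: 4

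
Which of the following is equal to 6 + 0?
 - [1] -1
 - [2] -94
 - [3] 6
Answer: 3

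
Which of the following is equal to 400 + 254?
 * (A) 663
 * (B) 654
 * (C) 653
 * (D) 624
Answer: B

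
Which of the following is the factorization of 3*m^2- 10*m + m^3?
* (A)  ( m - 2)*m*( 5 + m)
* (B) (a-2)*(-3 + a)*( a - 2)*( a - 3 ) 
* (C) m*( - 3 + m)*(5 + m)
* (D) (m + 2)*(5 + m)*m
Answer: A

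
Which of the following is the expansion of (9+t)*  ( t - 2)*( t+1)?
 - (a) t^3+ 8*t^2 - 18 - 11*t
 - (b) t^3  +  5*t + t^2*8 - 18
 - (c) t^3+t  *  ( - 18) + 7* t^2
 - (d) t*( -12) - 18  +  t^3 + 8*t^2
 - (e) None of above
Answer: a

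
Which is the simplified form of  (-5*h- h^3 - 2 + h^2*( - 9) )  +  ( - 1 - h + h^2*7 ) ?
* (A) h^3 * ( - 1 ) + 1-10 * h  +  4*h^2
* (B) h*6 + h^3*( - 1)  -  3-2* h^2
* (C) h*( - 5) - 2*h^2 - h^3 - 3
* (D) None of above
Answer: D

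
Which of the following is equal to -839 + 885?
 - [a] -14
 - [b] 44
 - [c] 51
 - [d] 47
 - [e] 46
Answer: e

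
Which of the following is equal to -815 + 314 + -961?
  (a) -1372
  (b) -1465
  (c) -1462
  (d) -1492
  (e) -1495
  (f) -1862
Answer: c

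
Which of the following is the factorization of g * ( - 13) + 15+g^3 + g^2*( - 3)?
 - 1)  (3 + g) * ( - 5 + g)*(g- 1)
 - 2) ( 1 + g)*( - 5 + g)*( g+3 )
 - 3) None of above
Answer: 1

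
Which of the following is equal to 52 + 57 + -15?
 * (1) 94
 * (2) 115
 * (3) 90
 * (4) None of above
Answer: 1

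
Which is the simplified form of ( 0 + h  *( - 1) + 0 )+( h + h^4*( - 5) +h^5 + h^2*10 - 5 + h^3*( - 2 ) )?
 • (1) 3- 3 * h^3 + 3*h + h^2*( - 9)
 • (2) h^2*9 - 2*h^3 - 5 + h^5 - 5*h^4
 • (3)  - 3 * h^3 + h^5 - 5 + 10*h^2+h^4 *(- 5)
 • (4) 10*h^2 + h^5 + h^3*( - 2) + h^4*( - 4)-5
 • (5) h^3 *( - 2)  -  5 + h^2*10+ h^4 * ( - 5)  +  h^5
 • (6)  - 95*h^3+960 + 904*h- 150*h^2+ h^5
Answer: 5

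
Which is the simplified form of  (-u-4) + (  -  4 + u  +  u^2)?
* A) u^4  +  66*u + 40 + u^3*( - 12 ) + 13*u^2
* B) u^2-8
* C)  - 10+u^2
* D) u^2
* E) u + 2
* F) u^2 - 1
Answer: B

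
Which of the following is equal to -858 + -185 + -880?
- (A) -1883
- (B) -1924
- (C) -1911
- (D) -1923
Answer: D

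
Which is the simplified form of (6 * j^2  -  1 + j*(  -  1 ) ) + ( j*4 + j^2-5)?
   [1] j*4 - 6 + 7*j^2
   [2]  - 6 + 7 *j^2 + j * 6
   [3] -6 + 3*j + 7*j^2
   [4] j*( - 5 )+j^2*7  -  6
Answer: 3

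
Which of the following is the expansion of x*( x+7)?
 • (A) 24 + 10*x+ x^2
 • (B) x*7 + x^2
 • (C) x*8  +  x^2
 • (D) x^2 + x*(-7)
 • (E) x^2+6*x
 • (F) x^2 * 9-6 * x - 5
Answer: B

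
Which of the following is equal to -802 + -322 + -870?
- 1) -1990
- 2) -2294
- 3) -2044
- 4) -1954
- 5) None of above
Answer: 5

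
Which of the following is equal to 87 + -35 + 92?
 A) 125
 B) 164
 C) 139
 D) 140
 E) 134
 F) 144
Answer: F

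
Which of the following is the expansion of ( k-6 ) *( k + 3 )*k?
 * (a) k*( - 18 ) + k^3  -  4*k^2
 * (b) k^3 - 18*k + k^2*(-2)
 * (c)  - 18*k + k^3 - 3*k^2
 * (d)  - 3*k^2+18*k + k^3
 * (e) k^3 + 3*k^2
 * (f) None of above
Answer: c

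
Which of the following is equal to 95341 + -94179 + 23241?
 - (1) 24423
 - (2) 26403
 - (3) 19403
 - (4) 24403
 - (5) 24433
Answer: 4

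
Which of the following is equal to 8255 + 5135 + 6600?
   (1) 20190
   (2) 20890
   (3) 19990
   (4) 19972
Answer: 3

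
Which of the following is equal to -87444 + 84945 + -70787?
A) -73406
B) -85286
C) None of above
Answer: C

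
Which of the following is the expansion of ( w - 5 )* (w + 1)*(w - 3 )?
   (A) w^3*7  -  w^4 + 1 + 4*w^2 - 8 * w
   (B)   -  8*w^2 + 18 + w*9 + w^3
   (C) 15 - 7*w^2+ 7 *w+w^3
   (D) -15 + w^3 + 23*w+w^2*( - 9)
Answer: C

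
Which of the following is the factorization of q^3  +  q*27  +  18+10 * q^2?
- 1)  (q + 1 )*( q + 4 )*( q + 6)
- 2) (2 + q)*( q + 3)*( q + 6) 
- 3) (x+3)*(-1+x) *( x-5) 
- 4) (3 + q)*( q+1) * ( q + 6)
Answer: 4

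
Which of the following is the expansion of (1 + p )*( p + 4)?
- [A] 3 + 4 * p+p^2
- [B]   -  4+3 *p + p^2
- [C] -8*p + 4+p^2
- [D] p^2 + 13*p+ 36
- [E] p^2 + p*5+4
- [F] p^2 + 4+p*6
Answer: E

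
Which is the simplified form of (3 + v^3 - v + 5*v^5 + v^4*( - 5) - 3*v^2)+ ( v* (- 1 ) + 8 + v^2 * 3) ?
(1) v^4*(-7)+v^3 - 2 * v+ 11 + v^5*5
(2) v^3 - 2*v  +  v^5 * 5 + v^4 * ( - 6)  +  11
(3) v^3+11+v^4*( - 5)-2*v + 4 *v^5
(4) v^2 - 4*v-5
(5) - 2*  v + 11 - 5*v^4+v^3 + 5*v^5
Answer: 5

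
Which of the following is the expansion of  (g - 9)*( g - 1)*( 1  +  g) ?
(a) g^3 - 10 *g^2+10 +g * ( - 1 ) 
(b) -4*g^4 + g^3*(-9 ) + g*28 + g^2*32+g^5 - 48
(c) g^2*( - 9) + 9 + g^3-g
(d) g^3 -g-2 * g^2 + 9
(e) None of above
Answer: c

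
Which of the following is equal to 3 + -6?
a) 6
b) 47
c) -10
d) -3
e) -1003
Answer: d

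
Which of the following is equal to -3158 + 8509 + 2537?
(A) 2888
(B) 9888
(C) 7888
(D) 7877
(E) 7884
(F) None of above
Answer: C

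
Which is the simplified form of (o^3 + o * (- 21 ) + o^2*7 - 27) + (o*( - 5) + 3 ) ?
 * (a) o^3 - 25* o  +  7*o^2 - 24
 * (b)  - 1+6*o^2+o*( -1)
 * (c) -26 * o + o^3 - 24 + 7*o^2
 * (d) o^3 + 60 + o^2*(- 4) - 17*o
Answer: c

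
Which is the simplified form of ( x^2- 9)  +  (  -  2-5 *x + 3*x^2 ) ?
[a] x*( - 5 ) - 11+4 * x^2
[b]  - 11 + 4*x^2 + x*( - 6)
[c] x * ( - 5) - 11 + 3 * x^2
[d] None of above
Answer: a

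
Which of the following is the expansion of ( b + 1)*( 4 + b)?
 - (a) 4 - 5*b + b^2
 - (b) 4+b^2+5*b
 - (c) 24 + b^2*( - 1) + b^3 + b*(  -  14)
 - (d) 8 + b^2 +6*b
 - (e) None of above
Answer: b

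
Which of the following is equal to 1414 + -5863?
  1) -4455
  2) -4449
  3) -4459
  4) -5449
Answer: 2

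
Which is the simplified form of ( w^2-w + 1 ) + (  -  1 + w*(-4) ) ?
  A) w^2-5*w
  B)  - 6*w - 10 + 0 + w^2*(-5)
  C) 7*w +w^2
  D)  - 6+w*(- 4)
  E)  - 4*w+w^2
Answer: A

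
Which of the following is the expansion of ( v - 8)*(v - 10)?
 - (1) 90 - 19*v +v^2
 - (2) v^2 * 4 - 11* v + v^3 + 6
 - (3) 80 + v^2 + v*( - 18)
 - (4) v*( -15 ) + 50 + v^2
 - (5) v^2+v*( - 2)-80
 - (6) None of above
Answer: 3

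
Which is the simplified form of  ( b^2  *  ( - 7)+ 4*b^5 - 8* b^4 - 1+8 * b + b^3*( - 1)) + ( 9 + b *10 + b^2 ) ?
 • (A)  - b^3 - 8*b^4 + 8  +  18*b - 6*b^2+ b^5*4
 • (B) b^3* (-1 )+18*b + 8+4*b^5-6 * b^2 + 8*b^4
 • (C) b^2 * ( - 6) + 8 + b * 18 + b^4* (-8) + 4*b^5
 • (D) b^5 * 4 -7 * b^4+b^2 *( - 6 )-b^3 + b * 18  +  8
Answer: A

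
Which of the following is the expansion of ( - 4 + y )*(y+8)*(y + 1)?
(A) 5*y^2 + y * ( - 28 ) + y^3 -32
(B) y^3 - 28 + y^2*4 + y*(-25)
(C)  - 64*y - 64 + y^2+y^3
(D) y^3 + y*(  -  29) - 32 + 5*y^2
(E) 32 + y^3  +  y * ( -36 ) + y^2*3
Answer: A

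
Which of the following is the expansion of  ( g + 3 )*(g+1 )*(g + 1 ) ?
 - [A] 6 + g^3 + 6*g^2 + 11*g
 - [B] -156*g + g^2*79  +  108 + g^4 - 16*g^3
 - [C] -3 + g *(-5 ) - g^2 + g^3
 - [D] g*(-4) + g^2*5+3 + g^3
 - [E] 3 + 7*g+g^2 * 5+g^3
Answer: E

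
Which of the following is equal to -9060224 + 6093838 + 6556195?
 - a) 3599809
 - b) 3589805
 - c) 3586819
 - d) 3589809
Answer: d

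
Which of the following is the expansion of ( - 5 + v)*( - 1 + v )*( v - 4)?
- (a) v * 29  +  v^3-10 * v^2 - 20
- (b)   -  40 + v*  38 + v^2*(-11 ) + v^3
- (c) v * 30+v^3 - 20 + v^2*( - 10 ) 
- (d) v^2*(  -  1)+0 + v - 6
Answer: a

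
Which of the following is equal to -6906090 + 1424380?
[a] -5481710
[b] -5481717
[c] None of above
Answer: a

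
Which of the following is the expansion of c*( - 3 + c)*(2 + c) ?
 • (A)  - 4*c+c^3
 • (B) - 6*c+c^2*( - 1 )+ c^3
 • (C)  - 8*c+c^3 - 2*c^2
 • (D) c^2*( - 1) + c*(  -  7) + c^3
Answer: B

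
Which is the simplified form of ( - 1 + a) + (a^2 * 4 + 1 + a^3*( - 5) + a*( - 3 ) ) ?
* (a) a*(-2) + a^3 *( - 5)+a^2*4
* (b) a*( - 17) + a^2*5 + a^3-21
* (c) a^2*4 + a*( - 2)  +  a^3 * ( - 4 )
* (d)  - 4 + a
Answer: a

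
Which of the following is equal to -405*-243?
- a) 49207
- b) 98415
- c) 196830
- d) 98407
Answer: b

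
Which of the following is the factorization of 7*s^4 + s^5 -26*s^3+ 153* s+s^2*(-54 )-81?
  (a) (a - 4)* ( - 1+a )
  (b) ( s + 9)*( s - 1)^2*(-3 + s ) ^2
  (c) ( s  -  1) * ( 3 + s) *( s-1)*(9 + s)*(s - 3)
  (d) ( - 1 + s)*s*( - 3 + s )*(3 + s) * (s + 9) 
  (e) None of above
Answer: c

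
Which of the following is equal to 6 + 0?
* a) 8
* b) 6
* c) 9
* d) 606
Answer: b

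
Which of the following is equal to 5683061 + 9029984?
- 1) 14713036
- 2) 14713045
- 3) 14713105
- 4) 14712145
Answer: 2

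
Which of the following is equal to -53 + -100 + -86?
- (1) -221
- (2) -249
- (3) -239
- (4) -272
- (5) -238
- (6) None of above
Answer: 3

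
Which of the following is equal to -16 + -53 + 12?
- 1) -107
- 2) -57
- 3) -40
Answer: 2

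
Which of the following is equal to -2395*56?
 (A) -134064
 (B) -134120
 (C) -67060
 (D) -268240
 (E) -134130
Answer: B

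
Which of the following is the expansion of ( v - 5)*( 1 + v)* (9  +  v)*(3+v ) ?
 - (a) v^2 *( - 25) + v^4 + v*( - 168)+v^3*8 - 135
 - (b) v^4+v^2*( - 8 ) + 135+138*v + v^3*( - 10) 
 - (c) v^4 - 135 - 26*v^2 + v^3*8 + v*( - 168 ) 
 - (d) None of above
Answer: c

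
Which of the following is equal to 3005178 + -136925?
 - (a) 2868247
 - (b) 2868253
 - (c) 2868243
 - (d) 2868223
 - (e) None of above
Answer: b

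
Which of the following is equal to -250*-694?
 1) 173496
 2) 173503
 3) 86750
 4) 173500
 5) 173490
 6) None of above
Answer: 4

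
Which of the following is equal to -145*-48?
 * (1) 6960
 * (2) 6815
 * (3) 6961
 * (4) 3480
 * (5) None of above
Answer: 1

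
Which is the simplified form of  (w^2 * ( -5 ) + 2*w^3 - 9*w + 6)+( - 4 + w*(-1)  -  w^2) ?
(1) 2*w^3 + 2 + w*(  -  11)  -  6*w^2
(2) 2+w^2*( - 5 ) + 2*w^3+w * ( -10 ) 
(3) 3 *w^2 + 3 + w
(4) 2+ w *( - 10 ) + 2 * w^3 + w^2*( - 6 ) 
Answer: 4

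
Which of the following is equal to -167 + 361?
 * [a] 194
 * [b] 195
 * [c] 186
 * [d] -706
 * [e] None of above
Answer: a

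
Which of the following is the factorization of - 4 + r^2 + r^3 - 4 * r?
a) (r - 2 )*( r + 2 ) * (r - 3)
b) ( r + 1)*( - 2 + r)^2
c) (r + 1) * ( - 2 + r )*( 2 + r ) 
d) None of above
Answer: c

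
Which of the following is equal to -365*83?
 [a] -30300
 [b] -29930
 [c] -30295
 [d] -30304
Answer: c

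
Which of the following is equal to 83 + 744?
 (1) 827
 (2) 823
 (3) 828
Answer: 1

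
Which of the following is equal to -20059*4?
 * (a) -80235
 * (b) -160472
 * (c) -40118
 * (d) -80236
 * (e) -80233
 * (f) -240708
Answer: d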